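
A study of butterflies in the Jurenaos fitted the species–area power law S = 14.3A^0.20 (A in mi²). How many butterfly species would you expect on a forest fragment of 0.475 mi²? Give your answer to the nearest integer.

S = 14.3 × 0.475^0.2
ln S = ln 14.3 + 0.2 × ln 0.475 = 2.6603 + 0.2 × -0.7444 = 2.5114
S = e^2.5114 ≈ 12.32

12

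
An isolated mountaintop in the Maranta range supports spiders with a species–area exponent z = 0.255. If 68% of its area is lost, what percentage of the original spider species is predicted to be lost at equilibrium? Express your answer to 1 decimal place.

S_new/S_old = (A_new/A_old)^z = 0.32^0.255
= exp(0.255 × ln 0.32) = exp(0.255 × -1.1394) = exp(-0.2906) ≈ 0.7478
Fraction lost = 1 − 0.7478 = 0.2522

25.2%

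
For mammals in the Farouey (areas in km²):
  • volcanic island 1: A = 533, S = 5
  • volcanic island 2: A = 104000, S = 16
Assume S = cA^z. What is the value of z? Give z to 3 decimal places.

Taking logs: ln S = ln c + z ln A, so z = (ln S₂ − ln S₁)/(ln A₂ − ln A₁).
z = ln(16/5) / ln(104000/533) = ln(3.2) / ln(195.1) = 1.1632 / 5.2736 = 0.2206

0.221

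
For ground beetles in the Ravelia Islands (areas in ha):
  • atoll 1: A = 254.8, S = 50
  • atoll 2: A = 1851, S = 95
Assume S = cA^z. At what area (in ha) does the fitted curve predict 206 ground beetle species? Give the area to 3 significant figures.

20200 ha

z = ln(95/50) / ln(1851/254.8) = 0.6419 / 1.9830 = 0.3237
c = 50 / 254.8^0.3237 = 50 / 6.009 = 8.32
A = (206/8.32)^(1/0.3237) ⇒ ln A = ln(24.76)/0.3237 = 9.9147
A = e^9.9147 ≈ 20226 ha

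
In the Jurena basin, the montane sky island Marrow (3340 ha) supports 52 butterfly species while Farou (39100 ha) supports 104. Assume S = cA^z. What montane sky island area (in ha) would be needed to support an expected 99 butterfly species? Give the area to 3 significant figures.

z = ln(104/52) / ln(39100/3340) = 0.6931 / 2.4602 = 0.2817
c = 52 / 3340^0.2817 = 52 / 9.836 = 5.287
A = (99/5.287)^(1/0.2817) ⇒ ln A = ln(18.73)/0.2817 = 10.3990
A = e^10.3990 ≈ 32827 ha

32800 ha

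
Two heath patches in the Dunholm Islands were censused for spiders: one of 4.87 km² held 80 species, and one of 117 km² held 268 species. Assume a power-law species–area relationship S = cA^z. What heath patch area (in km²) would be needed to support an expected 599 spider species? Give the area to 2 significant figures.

z = ln(268/80) / ln(117/4.87) = 1.2090 / 3.1791 = 0.3803
c = 80 / 4.87^0.3803 = 80 / 1.826 = 43.82
A = (599/43.82)^(1/0.3803) ⇒ ln A = ln(13.67)/0.3803 = 6.8771
A = e^6.8771 ≈ 969.8 km²

970 km²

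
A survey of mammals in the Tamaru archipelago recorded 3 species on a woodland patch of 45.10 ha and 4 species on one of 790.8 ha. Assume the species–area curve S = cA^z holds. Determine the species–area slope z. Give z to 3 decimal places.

Taking logs: ln S = ln c + z ln A, so z = (ln S₂ − ln S₁)/(ln A₂ − ln A₁).
z = ln(4/3) / ln(790.8/45.1) = ln(1.333) / ln(17.53) = 0.2877 / 2.8642 = 0.1004

0.100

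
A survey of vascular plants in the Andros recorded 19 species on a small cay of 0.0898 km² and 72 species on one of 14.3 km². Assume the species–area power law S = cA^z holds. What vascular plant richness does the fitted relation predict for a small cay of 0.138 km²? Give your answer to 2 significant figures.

z = ln(72/19) / ln(14.3/0.0898) = 1.3322 / 5.0704 = 0.2627
c = 19 / 0.0898^0.2627 = 19 / 0.5309 = 35.79
S₃ = 35.79 × 0.138^0.2627 = 35.79 × 0.5943 ≈ 21.27

21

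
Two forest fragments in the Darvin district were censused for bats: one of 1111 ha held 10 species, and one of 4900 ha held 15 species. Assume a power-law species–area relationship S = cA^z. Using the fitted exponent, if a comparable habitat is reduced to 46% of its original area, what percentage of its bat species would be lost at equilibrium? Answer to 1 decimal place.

z = ln(15/10) / ln(4900/1111) = 0.4055 / 1.4840 = 0.2732
S_new/S_old = (A_new/A_old)^z = 0.46^0.2732 = exp(0.2732 × -0.7765) = 0.8088
Fraction lost = 1 − 0.8088 = 0.1912

19.1%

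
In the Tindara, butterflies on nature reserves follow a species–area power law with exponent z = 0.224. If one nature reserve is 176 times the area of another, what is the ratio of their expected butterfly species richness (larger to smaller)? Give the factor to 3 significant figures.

S₂/S₁ = (A₂/A₁)^z = 176^0.224
ln(S₂/S₁) = 0.224 × ln 176 = 0.224 × 5.1705 = 1.1582
S₂/S₁ = e^1.1582 ≈ 3.184

3.18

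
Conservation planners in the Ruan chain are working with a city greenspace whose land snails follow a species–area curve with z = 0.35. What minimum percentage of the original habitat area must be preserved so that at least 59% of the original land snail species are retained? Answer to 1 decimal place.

Need (A_new/A_old)^0.35 = 0.59, so A_new/A_old = 0.59^(1/0.35) = 0.59^2.857
ln(A_new/A_old) = ln 0.59 / 0.35 = -0.5276 / 0.35 = -1.5075
A_new/A_old = e^-1.5075 ≈ 0.2215

22.1%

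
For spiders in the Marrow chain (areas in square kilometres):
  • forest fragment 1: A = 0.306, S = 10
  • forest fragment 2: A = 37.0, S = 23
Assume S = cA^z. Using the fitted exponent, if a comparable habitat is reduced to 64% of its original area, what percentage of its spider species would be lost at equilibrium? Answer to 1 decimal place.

z = ln(23/10) / ln(37/0.306) = 0.8329 / 4.7951 = 0.1737
S_new/S_old = (A_new/A_old)^z = 0.64^0.1737 = exp(0.1737 × -0.4463) = 0.9254
Fraction lost = 1 − 0.9254 = 0.07459

7.5%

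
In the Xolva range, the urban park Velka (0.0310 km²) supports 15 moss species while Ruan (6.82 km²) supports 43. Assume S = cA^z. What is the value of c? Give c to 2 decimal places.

29.56

z = ln(S₂/S₁) / ln(A₂/A₁) = ln(43/15) / ln(6.82/0.031) = 1.0531 / 5.3936 = 0.1953
c = S₁ / A₁^z = 15 / 0.031^0.1953 = 15 / 0.5075 = 29.56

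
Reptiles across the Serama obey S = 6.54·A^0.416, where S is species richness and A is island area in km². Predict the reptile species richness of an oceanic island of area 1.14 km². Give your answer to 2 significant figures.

6.9

S = 6.54 × 1.14^0.416 = 6.54 × 1.056 ≈ 6.906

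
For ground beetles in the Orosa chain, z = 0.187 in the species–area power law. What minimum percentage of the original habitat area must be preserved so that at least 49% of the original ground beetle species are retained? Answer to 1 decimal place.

2.2%

Need (A_new/A_old)^0.187 = 0.49, so A_new/A_old = 0.49^(1/0.187) = 0.49^5.348
ln(A_new/A_old) = ln 0.49 / 0.187 = -0.7133 / 0.187 = -3.8147
A_new/A_old = e^-3.8147 ≈ 0.02204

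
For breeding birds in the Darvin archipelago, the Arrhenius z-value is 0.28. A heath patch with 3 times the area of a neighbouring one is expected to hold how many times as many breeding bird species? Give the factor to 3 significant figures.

S₂/S₁ = (A₂/A₁)^z = 3^0.28
ln(S₂/S₁) = 0.28 × ln 3 = 0.28 × 1.0986 = 0.3076
S₂/S₁ = e^0.3076 ≈ 1.36

1.36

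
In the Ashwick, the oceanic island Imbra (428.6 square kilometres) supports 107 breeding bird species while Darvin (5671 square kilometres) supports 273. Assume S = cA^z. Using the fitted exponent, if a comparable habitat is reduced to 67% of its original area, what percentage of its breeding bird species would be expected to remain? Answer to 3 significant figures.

z = ln(273/107) / ln(5671/428.6) = 0.9366 / 2.5826 = 0.3627
S_new/S_old = (A_new/A_old)^z = 0.67^0.3627 = exp(0.3627 × -0.4005) = 0.8648

86.5%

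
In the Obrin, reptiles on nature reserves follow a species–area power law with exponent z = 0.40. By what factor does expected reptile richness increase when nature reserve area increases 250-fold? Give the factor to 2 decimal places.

9.10

S₂/S₁ = (A₂/A₁)^z = 250^0.4
ln(S₂/S₁) = 0.4 × ln 250 = 0.4 × 5.5215 = 2.2086
S₂/S₁ = e^2.2086 ≈ 9.103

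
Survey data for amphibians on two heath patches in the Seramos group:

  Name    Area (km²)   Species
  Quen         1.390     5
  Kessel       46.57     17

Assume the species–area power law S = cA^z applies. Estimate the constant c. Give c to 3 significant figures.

4.46

z = ln(S₂/S₁) / ln(A₂/A₁) = ln(17/5) / ln(46.57/1.39) = 1.2238 / 3.5117 = 0.3485
c = S₁ / A₁^z = 5 / 1.39^0.3485 = 5 / 1.122 = 4.458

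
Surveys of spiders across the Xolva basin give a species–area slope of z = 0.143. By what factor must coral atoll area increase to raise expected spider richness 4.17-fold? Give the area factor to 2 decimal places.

(A₂/A₁)^0.143 = 4.17, so A₂/A₁ = 4.17^(1/0.143) = 4.17^6.993
ln(A₂/A₁) = ln 4.17 / 0.143 = 1.4279 / 0.143 = 9.9854
A₂/A₁ = e^9.9854 ≈ 21708

21707.80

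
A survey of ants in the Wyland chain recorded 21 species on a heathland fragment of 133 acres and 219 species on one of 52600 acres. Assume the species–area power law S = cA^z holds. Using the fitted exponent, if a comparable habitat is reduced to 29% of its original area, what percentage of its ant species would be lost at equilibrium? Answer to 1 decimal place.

z = ln(219/21) / ln(52600/133) = 2.3445 / 5.9801 = 0.3921
S_new/S_old = (A_new/A_old)^z = 0.29^0.3921 = exp(0.3921 × -1.2379) = 0.6155
Fraction lost = 1 − 0.6155 = 0.3845

38.4%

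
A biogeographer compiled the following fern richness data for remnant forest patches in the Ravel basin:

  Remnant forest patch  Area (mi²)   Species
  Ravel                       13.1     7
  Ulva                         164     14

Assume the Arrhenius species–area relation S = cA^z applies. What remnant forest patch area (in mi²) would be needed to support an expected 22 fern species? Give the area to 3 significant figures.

852 mi²

z = ln(14/7) / ln(164/13.1) = 0.6931 / 2.5273 = 0.2743
c = 7 / 13.1^0.2743 = 7 / 2.025 = 3.457
A = (22/3.457)^(1/0.2743) ⇒ ln A = ln(6.364)/0.2743 = 6.7478
A = e^6.7478 ≈ 852.2 mi²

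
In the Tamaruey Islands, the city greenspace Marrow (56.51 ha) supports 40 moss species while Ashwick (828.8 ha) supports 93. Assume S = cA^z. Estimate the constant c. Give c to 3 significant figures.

z = ln(S₂/S₁) / ln(A₂/A₁) = ln(93/40) / ln(828.8/56.51) = 0.8437 / 2.6856 = 0.3142
c = S₁ / A₁^z = 40 / 56.51^0.3142 = 40 / 3.552 = 11.26

11.3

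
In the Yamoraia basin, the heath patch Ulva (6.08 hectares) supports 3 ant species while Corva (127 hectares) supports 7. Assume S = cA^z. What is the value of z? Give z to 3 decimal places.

Taking logs: ln S = ln c + z ln A, so z = (ln S₂ − ln S₁)/(ln A₂ − ln A₁).
z = ln(7/3) / ln(127/6.08) = ln(2.333) / ln(20.89) = 0.8473 / 3.0392 = 0.2788

0.279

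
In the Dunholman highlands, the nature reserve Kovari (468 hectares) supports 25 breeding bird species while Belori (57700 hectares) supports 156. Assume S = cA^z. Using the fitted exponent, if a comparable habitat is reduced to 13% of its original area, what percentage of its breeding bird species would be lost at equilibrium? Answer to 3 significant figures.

z = ln(156/25) / ln(57700/468) = 1.8310 / 4.8145 = 0.3803
S_new/S_old = (A_new/A_old)^z = 0.13^0.3803 = exp(0.3803 × -2.0402) = 0.4603
Fraction lost = 1 − 0.4603 = 0.5397

54.0%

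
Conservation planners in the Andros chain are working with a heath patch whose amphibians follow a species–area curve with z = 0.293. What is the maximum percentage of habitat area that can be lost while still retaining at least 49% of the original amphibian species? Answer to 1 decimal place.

91.2%

Need (A_new/A_old)^0.293 = 0.49, so A_new/A_old = 0.49^(1/0.293) = 0.49^3.413
ln(A_new/A_old) = ln 0.49 / 0.293 = -0.7133 / 0.293 = -2.4346
A_new/A_old = e^-2.4346 ≈ 0.08763
Fraction that can be lost = 1 − 0.08763 = 0.9124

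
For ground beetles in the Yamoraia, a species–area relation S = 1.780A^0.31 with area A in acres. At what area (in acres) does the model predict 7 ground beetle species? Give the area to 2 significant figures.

83 acres

7 = 1.78 × A^0.31  ⇒  A^0.31 = 7/1.78 = 3.933
ln A = ln(3.933) / 0.31 = 1.3693 / 0.31 = 4.4171
A = e^4.4171 ≈ 82.85 acres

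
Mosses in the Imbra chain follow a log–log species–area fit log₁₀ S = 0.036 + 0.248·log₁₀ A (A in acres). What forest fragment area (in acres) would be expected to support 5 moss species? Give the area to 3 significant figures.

471 acres

5 = 1.086 × A^0.248  ⇒  A^0.248 = 5/1.086 = 4.602
ln A = ln(4.602) / 0.248 = 1.5265 / 0.248 = 6.1554
A = e^6.1554 ≈ 471.3 acres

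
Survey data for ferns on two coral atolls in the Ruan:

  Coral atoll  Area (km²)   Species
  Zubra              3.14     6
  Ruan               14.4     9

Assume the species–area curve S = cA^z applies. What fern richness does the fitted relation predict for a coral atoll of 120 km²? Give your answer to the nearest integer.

16

z = ln(9/6) / ln(14.4/3.14) = 0.4055 / 1.5230 = 0.2662
c = 6 / 3.14^0.2662 = 6 / 1.356 = 4.424
S₃ = 4.424 × 120^0.2662 = 4.424 × 3.577 ≈ 15.83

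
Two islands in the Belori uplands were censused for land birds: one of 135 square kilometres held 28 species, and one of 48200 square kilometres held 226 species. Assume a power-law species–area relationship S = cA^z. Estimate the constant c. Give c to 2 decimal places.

4.90

z = ln(S₂/S₁) / ln(A₂/A₁) = ln(226/28) / ln(48200/135) = 2.0883 / 5.8778 = 0.3553
c = S₁ / A₁^z = 28 / 135^0.3553 = 28 / 5.713 = 4.901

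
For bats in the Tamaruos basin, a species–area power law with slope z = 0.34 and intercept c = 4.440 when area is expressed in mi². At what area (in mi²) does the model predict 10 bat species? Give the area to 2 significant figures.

10 = 4.44 × A^0.34  ⇒  A^0.34 = 10/4.44 = 2.252
ln A = ln(2.252) / 0.34 = 0.8119 / 0.34 = 2.3880
A = e^2.3880 ≈ 10.89 mi²

11 mi²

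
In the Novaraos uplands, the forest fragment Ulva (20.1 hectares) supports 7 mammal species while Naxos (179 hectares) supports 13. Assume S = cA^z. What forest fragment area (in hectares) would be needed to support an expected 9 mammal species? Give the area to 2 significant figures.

z = ln(13/7) / ln(179/20.1) = 0.6190 / 2.1867 = 0.2831
c = 7 / 20.1^0.2831 = 7 / 2.338 = 2.993
A = (9/2.993)^(1/0.2831) ⇒ ln A = ln(3.007)/0.2831 = 3.8885
A = e^3.8885 ≈ 48.84 hectares

49 hectares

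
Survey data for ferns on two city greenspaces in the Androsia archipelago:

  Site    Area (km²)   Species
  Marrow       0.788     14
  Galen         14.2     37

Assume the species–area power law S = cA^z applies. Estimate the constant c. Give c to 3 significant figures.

15.2

z = ln(S₂/S₁) / ln(A₂/A₁) = ln(37/14) / ln(14.2/0.788) = 0.9719 / 2.8915 = 0.3361
c = S₁ / A₁^z = 14 / 0.788^0.3361 = 14 / 0.923 = 15.17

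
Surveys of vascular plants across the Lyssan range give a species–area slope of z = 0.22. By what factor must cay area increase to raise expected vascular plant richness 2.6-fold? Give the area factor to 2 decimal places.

(A₂/A₁)^0.22 = 2.6, so A₂/A₁ = 2.6^(1/0.22) = 2.6^4.545
ln(A₂/A₁) = ln 2.6 / 0.22 = 0.9555 / 0.22 = 4.3432
A₂/A₁ = e^4.3432 ≈ 76.96

76.96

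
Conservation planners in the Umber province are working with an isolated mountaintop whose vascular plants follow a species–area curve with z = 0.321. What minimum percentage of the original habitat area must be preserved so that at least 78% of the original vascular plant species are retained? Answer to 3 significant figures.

Need (A_new/A_old)^0.321 = 0.78, so A_new/A_old = 0.78^(1/0.321) = 0.78^3.115
ln(A_new/A_old) = ln 0.78 / 0.321 = -0.2485 / 0.321 = -0.7740
A_new/A_old = e^-0.7740 ≈ 0.4612

46.1%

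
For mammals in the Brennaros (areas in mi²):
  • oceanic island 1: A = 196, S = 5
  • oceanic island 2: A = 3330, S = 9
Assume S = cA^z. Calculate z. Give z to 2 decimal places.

Taking logs: ln S = ln c + z ln A, so z = (ln S₂ − ln S₁)/(ln A₂ − ln A₁).
z = ln(9/5) / ln(3330/196) = ln(1.8) / ln(16.99) = 0.5878 / 2.8326 = 0.2075

0.21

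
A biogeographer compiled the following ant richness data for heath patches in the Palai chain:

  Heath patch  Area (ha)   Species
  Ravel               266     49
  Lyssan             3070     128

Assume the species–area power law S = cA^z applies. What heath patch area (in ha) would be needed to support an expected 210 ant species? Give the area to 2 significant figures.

11000 ha

z = ln(128/49) / ln(3070/266) = 0.9602 / 2.4459 = 0.3926
c = 49 / 266^0.3926 = 49 / 8.953 = 5.473
A = (210/5.473)^(1/0.3926) ⇒ ln A = ln(38.37)/0.3926 = 9.2905
A = e^9.2905 ≈ 10835 ha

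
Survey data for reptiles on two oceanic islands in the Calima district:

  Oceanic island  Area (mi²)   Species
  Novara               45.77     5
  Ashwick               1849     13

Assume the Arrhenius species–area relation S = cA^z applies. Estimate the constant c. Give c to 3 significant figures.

1.86

z = ln(S₂/S₁) / ln(A₂/A₁) = ln(13/5) / ln(1849/45.77) = 0.9555 / 3.6988 = 0.2583
c = S₁ / A₁^z = 5 / 45.77^0.2583 = 5 / 2.685 = 1.862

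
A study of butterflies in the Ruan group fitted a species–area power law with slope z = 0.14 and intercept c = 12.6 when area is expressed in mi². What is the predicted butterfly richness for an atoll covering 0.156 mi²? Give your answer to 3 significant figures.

S = 12.6 × 0.156^0.14
ln S = ln 12.6 + 0.14 × ln 0.156 = 2.5337 + 0.14 × -1.8579 = 2.2736
S = e^2.2736 ≈ 9.714

9.71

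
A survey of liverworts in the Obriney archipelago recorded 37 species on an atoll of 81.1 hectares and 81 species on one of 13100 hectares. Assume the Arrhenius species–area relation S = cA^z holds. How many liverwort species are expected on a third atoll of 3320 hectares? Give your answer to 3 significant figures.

z = ln(81/37) / ln(13100/81.1) = 0.7835 / 5.0847 = 0.1541
c = 37 / 81.1^0.1541 = 37 / 1.969 = 18.79
S₃ = 18.79 × 3320^0.1541 = 18.79 × 3.488 ≈ 65.56

65.6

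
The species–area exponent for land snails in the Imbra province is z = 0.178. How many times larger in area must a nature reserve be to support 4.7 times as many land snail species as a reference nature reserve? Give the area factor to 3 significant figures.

(A₂/A₁)^0.178 = 4.7, so A₂/A₁ = 4.7^(1/0.178) = 4.7^5.618
ln(A₂/A₁) = ln 4.7 / 0.178 = 1.5476 / 0.178 = 8.6942
A₂/A₁ = e^8.6942 ≈ 5968

5970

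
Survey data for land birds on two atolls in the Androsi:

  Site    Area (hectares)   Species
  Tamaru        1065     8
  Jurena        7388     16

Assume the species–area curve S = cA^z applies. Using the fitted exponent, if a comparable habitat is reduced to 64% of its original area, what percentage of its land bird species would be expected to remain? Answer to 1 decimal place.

z = ln(16/8) / ln(7388/1065) = 0.6931 / 1.9369 = 0.3579
S_new/S_old = (A_new/A_old)^z = 0.64^0.3579 = exp(0.3579 × -0.4463) = 0.8524

85.2%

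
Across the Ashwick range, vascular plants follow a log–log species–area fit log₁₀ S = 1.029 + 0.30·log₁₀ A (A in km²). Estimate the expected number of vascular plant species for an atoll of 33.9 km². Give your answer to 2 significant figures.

31

S = 10.69 × 33.9^0.3 = 10.69 × 2.878 ≈ 30.77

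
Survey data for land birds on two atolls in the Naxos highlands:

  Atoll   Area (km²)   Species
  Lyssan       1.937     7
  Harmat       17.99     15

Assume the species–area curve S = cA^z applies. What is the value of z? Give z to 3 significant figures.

0.342

Taking logs: ln S = ln c + z ln A, so z = (ln S₂ − ln S₁)/(ln A₂ − ln A₁).
z = ln(15/7) / ln(17.99/1.937) = ln(2.143) / ln(9.288) = 0.7621 / 2.2287 = 0.3420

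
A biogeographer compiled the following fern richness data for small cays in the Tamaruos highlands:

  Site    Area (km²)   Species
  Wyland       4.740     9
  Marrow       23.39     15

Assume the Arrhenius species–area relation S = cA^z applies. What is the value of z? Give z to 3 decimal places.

0.320

Taking logs: ln S = ln c + z ln A, so z = (ln S₂ − ln S₁)/(ln A₂ − ln A₁).
z = ln(15/9) / ln(23.39/4.74) = ln(1.667) / ln(4.935) = 0.5108 / 1.5963 = 0.3200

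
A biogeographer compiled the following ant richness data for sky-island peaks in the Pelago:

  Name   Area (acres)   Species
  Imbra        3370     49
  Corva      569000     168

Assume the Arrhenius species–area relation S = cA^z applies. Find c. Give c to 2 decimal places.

6.96

z = ln(S₂/S₁) / ln(A₂/A₁) = ln(168/49) / ln(569000/3370) = 1.2321 / 5.1290 = 0.2402
c = S₁ / A₁^z = 49 / 3370^0.2402 = 49 / 7.038 = 6.962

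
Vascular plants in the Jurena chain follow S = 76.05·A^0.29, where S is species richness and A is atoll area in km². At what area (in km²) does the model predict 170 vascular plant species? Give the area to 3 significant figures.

16.0 km²

170 = 76.05 × A^0.29  ⇒  A^0.29 = 170/76.05 = 2.235
ln A = ln(2.235) / 0.29 = 0.8044 / 0.29 = 2.7738
A = e^2.7738 ≈ 16.02 km²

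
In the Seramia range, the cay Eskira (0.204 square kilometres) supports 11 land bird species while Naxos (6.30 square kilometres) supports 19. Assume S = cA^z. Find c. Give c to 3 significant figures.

14.2

z = ln(S₂/S₁) / ln(A₂/A₁) = ln(19/11) / ln(6.3/0.204) = 0.5465 / 3.4302 = 0.1593
c = S₁ / A₁^z = 11 / 0.204^0.1593 = 11 / 0.7762 = 14.17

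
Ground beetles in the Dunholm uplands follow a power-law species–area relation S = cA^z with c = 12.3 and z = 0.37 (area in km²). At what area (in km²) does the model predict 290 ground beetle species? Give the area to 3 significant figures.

5120 km²

290 = 12.3 × A^0.37  ⇒  A^0.37 = 290/12.3 = 23.58
ln A = ln(23.58) / 0.37 = 3.1603 / 0.37 = 8.5413
A = e^8.5413 ≈ 5122 km²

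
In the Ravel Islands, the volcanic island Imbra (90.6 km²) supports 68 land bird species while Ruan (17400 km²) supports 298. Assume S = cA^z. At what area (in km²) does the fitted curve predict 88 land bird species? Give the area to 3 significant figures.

227 km²

z = ln(298/68) / ln(17400/90.6) = 1.4776 / 5.2578 = 0.2810
c = 68 / 90.6^0.2810 = 68 / 3.548 = 19.16
A = (88/19.16)^(1/0.2810) ⇒ ln A = ln(4.592)/0.2810 = 5.4239
A = e^5.4239 ≈ 226.8 km²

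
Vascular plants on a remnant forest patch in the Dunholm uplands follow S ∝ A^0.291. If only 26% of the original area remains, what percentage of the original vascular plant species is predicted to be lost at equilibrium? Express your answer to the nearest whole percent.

32%

S_new/S_old = (A_new/A_old)^z = 0.26^0.291
= exp(0.291 × ln 0.26) = exp(0.291 × -1.3471) = exp(-0.3920) ≈ 0.6757
Fraction lost = 1 − 0.6757 = 0.3243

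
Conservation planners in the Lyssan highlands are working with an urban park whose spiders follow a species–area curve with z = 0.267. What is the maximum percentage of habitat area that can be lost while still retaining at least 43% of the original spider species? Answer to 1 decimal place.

95.8%

Need (A_new/A_old)^0.267 = 0.43, so A_new/A_old = 0.43^(1/0.267) = 0.43^3.745
ln(A_new/A_old) = ln 0.43 / 0.267 = -0.8440 / 0.267 = -3.1609
A_new/A_old = e^-3.1609 ≈ 0.04239
Fraction that can be lost = 1 − 0.04239 = 0.9576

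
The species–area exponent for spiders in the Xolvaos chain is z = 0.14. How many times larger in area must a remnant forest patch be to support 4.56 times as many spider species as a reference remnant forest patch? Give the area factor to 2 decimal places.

(A₂/A₁)^0.14 = 4.56, so A₂/A₁ = 4.56^(1/0.14) = 4.56^7.143
ln(A₂/A₁) = ln 4.56 / 0.14 = 1.5173 / 0.14 = 10.8380
A₂/A₁ = e^10.8380 ≈ 50920

50920.39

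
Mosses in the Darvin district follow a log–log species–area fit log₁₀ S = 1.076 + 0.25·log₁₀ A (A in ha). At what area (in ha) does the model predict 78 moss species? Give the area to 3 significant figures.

1840 ha

78 = 11.91 × A^0.25  ⇒  A^0.25 = 78/11.91 = 6.548
ln A = ln(6.548) / 0.25 = 1.8791 / 0.25 = 7.5165
A = e^7.5165 ≈ 1838 ha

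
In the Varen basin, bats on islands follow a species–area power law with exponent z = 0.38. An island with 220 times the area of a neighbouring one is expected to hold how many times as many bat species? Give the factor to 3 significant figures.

7.76

S₂/S₁ = (A₂/A₁)^z = 220^0.38
ln(S₂/S₁) = 0.38 × ln 220 = 0.38 × 5.3936 = 2.0496
S₂/S₁ = e^2.0496 ≈ 7.765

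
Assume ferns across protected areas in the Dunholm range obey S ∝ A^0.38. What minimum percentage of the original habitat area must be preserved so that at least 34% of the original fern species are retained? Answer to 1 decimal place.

5.8%

Need (A_new/A_old)^0.38 = 0.34, so A_new/A_old = 0.34^(1/0.38) = 0.34^2.632
ln(A_new/A_old) = ln 0.34 / 0.38 = -1.0788 / 0.38 = -2.8390
A_new/A_old = e^-2.8390 ≈ 0.05849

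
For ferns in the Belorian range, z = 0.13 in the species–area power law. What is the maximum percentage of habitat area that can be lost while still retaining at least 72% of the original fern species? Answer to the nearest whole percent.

92%

Need (A_new/A_old)^0.13 = 0.72, so A_new/A_old = 0.72^(1/0.13) = 0.72^7.692
ln(A_new/A_old) = ln 0.72 / 0.13 = -0.3285 / 0.13 = -2.5270
A_new/A_old = e^-2.5270 ≈ 0.0799
Fraction that can be lost = 1 − 0.0799 = 0.9201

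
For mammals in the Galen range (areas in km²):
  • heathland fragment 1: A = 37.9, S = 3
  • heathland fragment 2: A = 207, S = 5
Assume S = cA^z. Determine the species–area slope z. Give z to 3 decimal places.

0.301

Taking logs: ln S = ln c + z ln A, so z = (ln S₂ − ln S₁)/(ln A₂ − ln A₁).
z = ln(5/3) / ln(207/37.9) = ln(1.667) / ln(5.462) = 0.5108 / 1.6978 = 0.3009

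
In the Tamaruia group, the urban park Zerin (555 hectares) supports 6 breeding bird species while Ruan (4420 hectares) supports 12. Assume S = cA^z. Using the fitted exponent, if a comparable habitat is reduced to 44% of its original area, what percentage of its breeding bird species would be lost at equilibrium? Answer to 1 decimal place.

z = ln(12/6) / ln(4420/555) = 0.6931 / 2.0749 = 0.3341
S_new/S_old = (A_new/A_old)^z = 0.44^0.3341 = exp(0.3341 × -0.8210) = 0.7601
Fraction lost = 1 − 0.7601 = 0.2399

24.0%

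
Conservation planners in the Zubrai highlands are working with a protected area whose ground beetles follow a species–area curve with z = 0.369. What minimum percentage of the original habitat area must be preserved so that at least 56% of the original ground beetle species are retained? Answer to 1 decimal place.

20.8%

Need (A_new/A_old)^0.369 = 0.56, so A_new/A_old = 0.56^(1/0.369) = 0.56^2.71
ln(A_new/A_old) = ln 0.56 / 0.369 = -0.5798 / 0.369 = -1.5713
A_new/A_old = e^-1.5713 ≈ 0.2078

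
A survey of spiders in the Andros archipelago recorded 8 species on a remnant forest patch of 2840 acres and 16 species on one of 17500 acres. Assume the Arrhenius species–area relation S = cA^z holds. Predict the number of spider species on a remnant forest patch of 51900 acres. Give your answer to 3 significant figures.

z = ln(16/8) / ln(17500/2840) = 0.6931 / 1.8184 = 0.3812
c = 8 / 2840^0.3812 = 8 / 20.72 = 0.3861
S₃ = 0.3861 × 51900^0.3812 = 0.3861 × 62.71 ≈ 24.22

24.2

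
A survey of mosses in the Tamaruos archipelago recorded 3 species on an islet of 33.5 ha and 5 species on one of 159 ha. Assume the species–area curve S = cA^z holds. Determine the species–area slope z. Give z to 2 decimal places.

0.33

Taking logs: ln S = ln c + z ln A, so z = (ln S₂ − ln S₁)/(ln A₂ − ln A₁).
z = ln(5/3) / ln(159/33.5) = ln(1.667) / ln(4.746) = 0.5108 / 1.5574 = 0.3280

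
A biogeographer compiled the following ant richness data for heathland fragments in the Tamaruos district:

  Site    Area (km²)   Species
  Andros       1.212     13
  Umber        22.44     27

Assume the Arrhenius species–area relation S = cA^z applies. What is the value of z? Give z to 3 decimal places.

0.250

Taking logs: ln S = ln c + z ln A, so z = (ln S₂ − ln S₁)/(ln A₂ − ln A₁).
z = ln(27/13) / ln(22.44/1.212) = ln(2.077) / ln(18.51) = 0.7309 / 2.9186 = 0.2504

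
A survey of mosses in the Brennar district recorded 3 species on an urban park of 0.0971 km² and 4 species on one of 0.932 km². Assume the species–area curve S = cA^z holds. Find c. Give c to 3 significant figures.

4.04

z = ln(S₂/S₁) / ln(A₂/A₁) = ln(4/3) / ln(0.932/0.0971) = 0.2877 / 2.2616 = 0.1272
c = S₁ / A₁^z = 3 / 0.0971^0.1272 = 3 / 0.7433 = 4.036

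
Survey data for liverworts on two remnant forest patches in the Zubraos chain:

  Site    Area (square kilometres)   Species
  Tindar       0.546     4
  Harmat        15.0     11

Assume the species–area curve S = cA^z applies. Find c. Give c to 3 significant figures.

z = ln(S₂/S₁) / ln(A₂/A₁) = ln(11/4) / ln(15/0.546) = 1.0116 / 3.3132 = 0.3053
c = S₁ / A₁^z = 4 / 0.546^0.3053 = 4 / 0.8313 = 4.812

4.81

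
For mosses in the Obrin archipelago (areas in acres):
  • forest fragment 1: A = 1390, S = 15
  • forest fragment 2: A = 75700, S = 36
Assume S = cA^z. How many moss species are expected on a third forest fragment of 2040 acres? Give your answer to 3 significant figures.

z = ln(36/15) / ln(75700/1390) = 0.8755 / 3.9975 = 0.2190
c = 15 / 1390^0.2190 = 15 / 4.879 = 3.074
S₃ = 3.074 × 2040^0.2190 = 3.074 × 5.307 ≈ 16.31

16.3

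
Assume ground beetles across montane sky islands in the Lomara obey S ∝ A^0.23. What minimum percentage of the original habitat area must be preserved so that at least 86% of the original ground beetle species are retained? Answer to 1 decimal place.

51.9%

Need (A_new/A_old)^0.23 = 0.86, so A_new/A_old = 0.86^(1/0.23) = 0.86^4.348
ln(A_new/A_old) = ln 0.86 / 0.23 = -0.1508 / 0.23 = -0.6558
A_new/A_old = e^-0.6558 ≈ 0.5191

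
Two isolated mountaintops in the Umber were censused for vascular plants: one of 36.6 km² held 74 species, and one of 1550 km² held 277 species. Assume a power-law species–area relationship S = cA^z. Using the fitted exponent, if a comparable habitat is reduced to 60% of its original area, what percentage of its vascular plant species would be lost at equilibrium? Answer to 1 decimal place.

16.5%

z = ln(277/74) / ln(1550/36.6) = 1.3200 / 3.7460 = 0.3524
S_new/S_old = (A_new/A_old)^z = 0.6^0.3524 = exp(0.3524 × -0.5108) = 0.8353
Fraction lost = 1 − 0.8353 = 0.1647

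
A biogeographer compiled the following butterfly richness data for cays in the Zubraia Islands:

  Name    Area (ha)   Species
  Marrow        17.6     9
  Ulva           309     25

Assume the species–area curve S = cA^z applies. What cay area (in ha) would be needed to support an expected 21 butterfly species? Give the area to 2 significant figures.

190 ha

z = ln(25/9) / ln(309/17.6) = 1.0217 / 2.8654 = 0.3565
c = 9 / 17.6^0.3565 = 9 / 2.78 = 3.237
A = (21/3.237)^(1/0.3565) ⇒ ln A = ln(6.487)/0.3565 = 5.2443
A = e^5.2443 ≈ 189.5 ha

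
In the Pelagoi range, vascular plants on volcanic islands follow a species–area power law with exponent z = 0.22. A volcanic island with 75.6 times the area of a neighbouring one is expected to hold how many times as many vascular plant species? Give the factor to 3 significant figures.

S₂/S₁ = (A₂/A₁)^z = 75.6^0.22
ln(S₂/S₁) = 0.22 × ln 75.6 = 0.22 × 4.3255 = 0.9516
S₂/S₁ = e^0.9516 ≈ 2.59

2.59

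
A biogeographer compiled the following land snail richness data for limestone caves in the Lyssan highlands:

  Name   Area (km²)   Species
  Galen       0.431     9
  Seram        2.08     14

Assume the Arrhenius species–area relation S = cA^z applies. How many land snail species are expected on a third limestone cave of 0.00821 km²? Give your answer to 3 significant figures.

z = ln(14/9) / ln(2.08/0.431) = 0.4418 / 1.5740 = 0.2807
c = 9 / 0.431^0.2807 = 9 / 0.7896 = 11.4
S₃ = 11.4 × 0.00821^0.2807 = 11.4 × 0.2597 ≈ 2.961

2.96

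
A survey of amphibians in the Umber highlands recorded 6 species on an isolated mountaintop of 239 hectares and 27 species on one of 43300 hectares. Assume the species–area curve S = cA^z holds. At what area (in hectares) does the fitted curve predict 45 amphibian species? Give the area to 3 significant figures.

253000 hectares

z = ln(27/6) / ln(43300/239) = 1.5041 / 5.1994 = 0.2893
c = 6 / 239^0.2893 = 6 / 4.875 = 1.231
A = (45/1.231)^(1/0.2893) ⇒ ln A = ln(36.57)/0.2893 = 12.4418
A = e^12.4418 ≈ 253161 hectares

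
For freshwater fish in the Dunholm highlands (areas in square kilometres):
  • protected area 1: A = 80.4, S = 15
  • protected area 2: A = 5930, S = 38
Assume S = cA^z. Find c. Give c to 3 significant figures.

z = ln(S₂/S₁) / ln(A₂/A₁) = ln(38/15) / ln(5930/80.4) = 0.9295 / 4.3008 = 0.2161
c = S₁ / A₁^z = 15 / 80.4^0.2161 = 15 / 2.581 = 5.812

5.81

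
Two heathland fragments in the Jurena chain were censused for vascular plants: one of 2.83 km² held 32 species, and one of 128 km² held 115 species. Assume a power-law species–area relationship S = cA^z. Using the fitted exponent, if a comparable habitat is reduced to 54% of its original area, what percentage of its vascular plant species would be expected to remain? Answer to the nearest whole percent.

z = ln(115/32) / ln(128/2.83) = 1.2792 / 3.8118 = 0.3356
S_new/S_old = (A_new/A_old)^z = 0.54^0.3356 = exp(0.3356 × -0.6162) = 0.8132

81%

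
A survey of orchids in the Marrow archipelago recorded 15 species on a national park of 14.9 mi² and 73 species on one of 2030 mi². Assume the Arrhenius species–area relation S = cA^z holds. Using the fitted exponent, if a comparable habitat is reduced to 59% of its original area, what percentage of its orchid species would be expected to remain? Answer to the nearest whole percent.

84%

z = ln(73/15) / ln(2030/14.9) = 1.5824 / 4.9144 = 0.3220
S_new/S_old = (A_new/A_old)^z = 0.59^0.3220 = exp(0.3220 × -0.5276) = 0.8438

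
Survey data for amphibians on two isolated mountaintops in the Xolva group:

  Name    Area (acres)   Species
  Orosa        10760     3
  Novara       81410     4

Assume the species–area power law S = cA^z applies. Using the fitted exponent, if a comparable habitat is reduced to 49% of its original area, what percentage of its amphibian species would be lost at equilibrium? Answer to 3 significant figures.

z = ln(4/3) / ln(81410/10760) = 0.2877 / 2.0237 = 0.1422
S_new/S_old = (A_new/A_old)^z = 0.49^0.1422 = exp(0.1422 × -0.7133) = 0.9036
Fraction lost = 1 − 0.9036 = 0.09644

9.64%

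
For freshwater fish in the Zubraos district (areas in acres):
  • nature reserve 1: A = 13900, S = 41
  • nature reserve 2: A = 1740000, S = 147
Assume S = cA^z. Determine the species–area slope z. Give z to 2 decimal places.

0.26

Taking logs: ln S = ln c + z ln A, so z = (ln S₂ − ln S₁)/(ln A₂ − ln A₁).
z = ln(147/41) / ln(1740000/13900) = ln(3.585) / ln(125.2) = 1.2769 / 4.8298 = 0.2644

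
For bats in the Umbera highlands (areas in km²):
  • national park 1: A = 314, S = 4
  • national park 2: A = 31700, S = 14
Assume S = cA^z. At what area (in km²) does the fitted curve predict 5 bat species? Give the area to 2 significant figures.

z = ln(14/4) / ln(31700/314) = 1.2528 / 4.6147 = 0.2715
c = 4 / 314^0.2715 = 4 / 4.763 = 0.8399
A = (5/0.8399)^(1/0.2715) ⇒ ln A = ln(5.953)/0.2715 = 6.5714
A = e^6.5714 ≈ 714.3 km²

710 km²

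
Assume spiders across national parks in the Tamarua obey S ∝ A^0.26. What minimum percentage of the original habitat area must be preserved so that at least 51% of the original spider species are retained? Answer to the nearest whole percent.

Need (A_new/A_old)^0.26 = 0.51, so A_new/A_old = 0.51^(1/0.26) = 0.51^3.846
ln(A_new/A_old) = ln 0.51 / 0.26 = -0.6733 / 0.26 = -2.5898
A_new/A_old = e^-2.5898 ≈ 0.07504

8%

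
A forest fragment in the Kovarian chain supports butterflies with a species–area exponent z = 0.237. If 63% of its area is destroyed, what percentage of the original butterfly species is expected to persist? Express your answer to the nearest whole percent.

79%

S_new/S_old = (A_new/A_old)^z = 0.37^0.237
= exp(0.237 × ln 0.37) = exp(0.237 × -0.9943) = exp(-0.2356) ≈ 0.7901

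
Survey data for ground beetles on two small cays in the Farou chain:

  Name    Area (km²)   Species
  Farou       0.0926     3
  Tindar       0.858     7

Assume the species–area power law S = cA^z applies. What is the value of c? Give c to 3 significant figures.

7.42

z = ln(S₂/S₁) / ln(A₂/A₁) = ln(7/3) / ln(0.858/0.0926) = 0.8473 / 2.2263 = 0.3806
c = S₁ / A₁^z = 3 / 0.0926^0.3806 = 3 / 0.4043 = 7.42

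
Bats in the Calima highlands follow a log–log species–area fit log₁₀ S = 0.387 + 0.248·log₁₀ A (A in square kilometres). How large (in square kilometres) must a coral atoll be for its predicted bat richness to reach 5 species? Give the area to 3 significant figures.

18.1 square kilometres

5 = 2.438 × A^0.248  ⇒  A^0.248 = 5/2.438 = 2.051
ln A = ln(2.051) / 0.248 = 0.7183 / 0.248 = 2.8965
A = e^2.8965 ≈ 18.11 square kilometres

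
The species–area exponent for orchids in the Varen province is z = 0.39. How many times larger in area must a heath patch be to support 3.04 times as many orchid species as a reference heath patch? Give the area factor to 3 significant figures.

17.3

(A₂/A₁)^0.39 = 3.04, so A₂/A₁ = 3.04^(1/0.39) = 3.04^2.564
ln(A₂/A₁) = ln 3.04 / 0.39 = 1.1119 / 0.39 = 2.8509
A₂/A₁ = e^2.8509 ≈ 17.3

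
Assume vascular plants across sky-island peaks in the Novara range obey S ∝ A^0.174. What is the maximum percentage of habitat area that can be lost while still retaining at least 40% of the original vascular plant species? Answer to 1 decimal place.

Need (A_new/A_old)^0.174 = 0.4, so A_new/A_old = 0.4^(1/0.174) = 0.4^5.747
ln(A_new/A_old) = ln 0.4 / 0.174 = -0.9163 / 0.174 = -5.2660
A_new/A_old = e^-5.2660 ≈ 0.005164
Fraction that can be lost = 1 − 0.005164 = 0.9948

99.5%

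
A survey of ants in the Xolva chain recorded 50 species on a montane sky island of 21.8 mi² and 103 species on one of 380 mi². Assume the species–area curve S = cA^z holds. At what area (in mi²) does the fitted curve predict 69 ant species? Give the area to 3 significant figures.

z = ln(103/50) / ln(380/21.8) = 0.7227 / 2.8583 = 0.2528
c = 50 / 21.8^0.2528 = 50 / 2.18 = 22.94
A = (69/22.94)^(1/0.2528) ⇒ ln A = ln(3.008)/0.2528 = 4.3557
A = e^4.3557 ≈ 77.92 mi²

77.9 mi²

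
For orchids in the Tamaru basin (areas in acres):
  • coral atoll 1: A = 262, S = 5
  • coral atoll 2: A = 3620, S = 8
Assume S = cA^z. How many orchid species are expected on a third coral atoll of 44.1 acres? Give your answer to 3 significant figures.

z = ln(8/5) / ln(3620/262) = 0.4700 / 2.6259 = 0.1790
c = 5 / 262^0.1790 = 5 / 2.709 = 1.846
S₃ = 1.846 × 44.1^0.1790 = 1.846 × 1.969 ≈ 3.635

3.63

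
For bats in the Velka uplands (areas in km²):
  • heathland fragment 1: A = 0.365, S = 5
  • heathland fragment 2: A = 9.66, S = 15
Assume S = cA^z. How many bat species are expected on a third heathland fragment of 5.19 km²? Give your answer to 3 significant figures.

z = ln(15/5) / ln(9.66/0.365) = 1.0986 / 3.2759 = 0.3354
c = 5 / 0.365^0.3354 = 5 / 0.7132 = 7.011
S₃ = 7.011 × 5.19^0.3354 = 7.011 × 1.737 ≈ 12.18

12.2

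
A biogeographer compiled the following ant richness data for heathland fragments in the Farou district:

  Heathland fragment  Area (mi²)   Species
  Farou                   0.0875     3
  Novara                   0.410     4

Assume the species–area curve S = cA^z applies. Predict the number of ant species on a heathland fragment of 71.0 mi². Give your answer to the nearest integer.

z = ln(4/3) / ln(0.41/0.0875) = 0.2877 / 1.5445 = 0.1863
c = 3 / 0.0875^0.1863 = 3 / 0.6352 = 4.723
S₃ = 4.723 × 71^0.1863 = 4.723 × 2.212 ≈ 10.45

10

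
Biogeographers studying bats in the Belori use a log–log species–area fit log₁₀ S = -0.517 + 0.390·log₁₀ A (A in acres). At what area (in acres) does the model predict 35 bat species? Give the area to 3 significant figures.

193000 acres

35 = 0.3041 × A^0.39  ⇒  A^0.39 = 35/0.3041 = 115.1
ln A = ln(115.1) / 0.39 = 4.7458 / 0.39 = 12.1687
A = e^12.1687 ≈ 192659 acres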